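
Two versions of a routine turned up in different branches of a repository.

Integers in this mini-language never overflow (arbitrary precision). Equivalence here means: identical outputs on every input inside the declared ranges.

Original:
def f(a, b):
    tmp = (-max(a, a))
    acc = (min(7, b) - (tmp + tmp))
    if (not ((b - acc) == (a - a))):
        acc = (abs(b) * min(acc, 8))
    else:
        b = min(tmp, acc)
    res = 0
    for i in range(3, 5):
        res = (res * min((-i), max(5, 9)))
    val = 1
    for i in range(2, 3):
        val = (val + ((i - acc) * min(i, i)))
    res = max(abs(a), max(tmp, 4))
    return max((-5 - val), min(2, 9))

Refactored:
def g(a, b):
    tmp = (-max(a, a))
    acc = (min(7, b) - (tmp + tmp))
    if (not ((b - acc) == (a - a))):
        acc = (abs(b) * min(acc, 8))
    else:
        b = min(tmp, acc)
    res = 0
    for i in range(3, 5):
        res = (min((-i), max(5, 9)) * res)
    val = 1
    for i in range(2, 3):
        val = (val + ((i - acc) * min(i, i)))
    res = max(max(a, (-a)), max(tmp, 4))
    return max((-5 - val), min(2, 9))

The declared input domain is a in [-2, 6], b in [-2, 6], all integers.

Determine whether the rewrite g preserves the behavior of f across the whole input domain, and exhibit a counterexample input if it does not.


Comparing the listings, the differences include: min/max/abs usage differs.
As a probe, take a=-1, b=0: f runs tmp=1, then acc=-2, then (not ((b - acc) == (a - a))) is true, then acc=0, then res=0, then (i=3), then res=0, then (i=4), then res=0, then val=1, then (i=2), then val=5, then res=4, then returns 2; g runs tmp=1, then acc=-2, then (not ((b - acc) == (a - a))) is true, then acc=0, then res=0, then (i=3), then res=0, then (i=4), then res=0, then val=1, then (i=2), then val=5, then res=4, then returns 2; both end at 2.
An exhaustive pass over the 81 declared inputs shows identical outputs.
verdict: equivalent


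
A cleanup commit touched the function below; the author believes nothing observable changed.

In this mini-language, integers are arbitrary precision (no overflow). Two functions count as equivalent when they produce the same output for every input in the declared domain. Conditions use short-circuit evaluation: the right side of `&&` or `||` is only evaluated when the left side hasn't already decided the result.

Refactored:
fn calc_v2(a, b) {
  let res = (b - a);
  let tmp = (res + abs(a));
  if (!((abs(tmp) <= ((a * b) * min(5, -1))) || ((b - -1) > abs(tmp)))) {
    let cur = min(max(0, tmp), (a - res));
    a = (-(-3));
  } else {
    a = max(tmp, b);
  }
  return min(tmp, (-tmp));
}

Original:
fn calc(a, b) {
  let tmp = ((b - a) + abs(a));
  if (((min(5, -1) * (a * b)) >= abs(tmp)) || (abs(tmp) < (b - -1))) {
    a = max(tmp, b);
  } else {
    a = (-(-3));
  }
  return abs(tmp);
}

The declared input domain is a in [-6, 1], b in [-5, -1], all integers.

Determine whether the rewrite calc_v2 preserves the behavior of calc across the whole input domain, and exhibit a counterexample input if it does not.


Run the pair on a=-6, b=-5.
calc: tmp := 7 | (((min(5, -1) * (a * b)) >= abs(tmp)) || (abs(tmp) < (b - -1))): false | a := 3 | result 7
calc_v2: res := 1 | tmp := 7 | (!((abs(tmp) <= ((a * b) * min(5, -1))) || ((b - -1) > abs(tmp)))): true | cur := -7 | a := 3 | result -7
7 != -7, so the rewrite changes behavior.
verdict: not equivalent; witness: a=-6, b=-5


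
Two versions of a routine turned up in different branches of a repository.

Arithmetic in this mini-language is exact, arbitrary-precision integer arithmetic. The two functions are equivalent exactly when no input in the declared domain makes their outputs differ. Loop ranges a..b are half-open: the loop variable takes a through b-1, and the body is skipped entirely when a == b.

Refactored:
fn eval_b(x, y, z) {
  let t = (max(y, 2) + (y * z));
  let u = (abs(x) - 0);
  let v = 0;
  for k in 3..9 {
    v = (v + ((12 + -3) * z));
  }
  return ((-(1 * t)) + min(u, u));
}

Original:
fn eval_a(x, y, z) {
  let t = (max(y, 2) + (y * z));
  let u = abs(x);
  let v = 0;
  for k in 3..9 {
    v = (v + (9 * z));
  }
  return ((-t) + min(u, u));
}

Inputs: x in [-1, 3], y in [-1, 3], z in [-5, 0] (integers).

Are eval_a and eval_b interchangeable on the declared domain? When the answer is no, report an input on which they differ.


The two versions differ — the changes include constant usage differs; also arithmetic usage differs.
Spot check at x=2, y=3, z=-5 — eval_a: t=-12, then u=2, then v=0, then (k=3), then v=-45, then (k=4), then v=-90, then (k=5), then v=-135, then (k=6), then v=-180, then (k=7), then v=-225, then (k=8), then v=-270, then returns 14. eval_b: t=-12, then u=2, then v=0, then (k=3), then v=-45, then (k=4), then v=-90, then (k=5), then v=-135, then (k=6), then v=-180, then (k=7), then v=-225, then (k=8), then v=-270, then returns 14. Both give 14.
An exhaustive pass over the 150 declared inputs shows identical outputs.
verdict: equivalent


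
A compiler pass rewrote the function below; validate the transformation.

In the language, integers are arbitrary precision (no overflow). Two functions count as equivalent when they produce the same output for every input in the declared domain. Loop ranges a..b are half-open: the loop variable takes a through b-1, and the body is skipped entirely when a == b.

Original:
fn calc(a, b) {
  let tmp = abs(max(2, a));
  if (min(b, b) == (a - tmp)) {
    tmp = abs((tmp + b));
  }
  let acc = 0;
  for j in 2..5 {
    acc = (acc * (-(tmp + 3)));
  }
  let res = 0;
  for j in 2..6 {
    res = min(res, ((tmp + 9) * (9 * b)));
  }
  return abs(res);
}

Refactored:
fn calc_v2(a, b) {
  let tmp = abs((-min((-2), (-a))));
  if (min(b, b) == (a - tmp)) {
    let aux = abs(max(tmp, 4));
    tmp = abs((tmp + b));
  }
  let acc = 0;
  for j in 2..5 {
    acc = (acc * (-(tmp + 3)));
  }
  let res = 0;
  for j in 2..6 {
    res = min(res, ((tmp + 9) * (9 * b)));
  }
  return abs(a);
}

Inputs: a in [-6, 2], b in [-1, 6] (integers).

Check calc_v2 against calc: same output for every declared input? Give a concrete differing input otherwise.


Input a=-6, b=-1: 99 from calc versus 6 from calc_v2.
verdict: not equivalent; witness: a=-6, b=-1


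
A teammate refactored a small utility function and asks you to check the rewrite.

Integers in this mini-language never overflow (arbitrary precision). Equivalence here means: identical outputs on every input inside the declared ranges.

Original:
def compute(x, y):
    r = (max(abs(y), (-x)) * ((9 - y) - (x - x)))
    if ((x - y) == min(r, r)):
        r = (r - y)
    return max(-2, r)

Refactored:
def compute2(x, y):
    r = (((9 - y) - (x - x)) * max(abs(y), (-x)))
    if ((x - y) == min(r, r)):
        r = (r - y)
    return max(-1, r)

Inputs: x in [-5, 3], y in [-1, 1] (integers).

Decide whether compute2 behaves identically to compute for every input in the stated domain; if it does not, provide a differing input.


The one real change (`-2` became `-1`) has no effect anywhere in the declared ranges.
As a probe, take x=1, y=1: compute runs r becomes 8; next ((x - y) == min(r, r)) evaluates to false; next final value 8; compute2 runs r becomes 8; next ((x - y) == min(r, r)) evaluates to false; next final value 8; both end at 8.
Every one of the 27 inputs gives matching results.
verdict: equivalent


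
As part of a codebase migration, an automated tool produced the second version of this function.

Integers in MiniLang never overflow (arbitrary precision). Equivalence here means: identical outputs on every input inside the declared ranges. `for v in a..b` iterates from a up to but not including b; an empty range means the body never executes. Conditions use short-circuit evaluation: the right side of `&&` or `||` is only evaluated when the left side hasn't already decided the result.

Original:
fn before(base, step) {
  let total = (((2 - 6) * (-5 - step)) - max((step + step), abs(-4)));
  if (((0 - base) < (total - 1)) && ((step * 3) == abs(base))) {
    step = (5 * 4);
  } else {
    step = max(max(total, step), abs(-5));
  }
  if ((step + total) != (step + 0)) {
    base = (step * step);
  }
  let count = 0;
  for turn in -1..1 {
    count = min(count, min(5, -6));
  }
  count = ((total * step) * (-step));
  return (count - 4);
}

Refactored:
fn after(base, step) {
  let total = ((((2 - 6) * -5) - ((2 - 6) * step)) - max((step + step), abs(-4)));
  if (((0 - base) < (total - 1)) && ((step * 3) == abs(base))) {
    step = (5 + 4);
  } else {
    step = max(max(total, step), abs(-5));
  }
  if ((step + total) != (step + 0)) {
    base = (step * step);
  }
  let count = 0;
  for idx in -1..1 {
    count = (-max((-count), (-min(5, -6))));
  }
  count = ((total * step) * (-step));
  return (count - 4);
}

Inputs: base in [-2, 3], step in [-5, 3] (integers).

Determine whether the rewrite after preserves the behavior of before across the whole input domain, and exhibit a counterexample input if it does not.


Input base=0, step=0: -6404 from before versus -1300 from after.
verdict: not equivalent; witness: base=0, step=0


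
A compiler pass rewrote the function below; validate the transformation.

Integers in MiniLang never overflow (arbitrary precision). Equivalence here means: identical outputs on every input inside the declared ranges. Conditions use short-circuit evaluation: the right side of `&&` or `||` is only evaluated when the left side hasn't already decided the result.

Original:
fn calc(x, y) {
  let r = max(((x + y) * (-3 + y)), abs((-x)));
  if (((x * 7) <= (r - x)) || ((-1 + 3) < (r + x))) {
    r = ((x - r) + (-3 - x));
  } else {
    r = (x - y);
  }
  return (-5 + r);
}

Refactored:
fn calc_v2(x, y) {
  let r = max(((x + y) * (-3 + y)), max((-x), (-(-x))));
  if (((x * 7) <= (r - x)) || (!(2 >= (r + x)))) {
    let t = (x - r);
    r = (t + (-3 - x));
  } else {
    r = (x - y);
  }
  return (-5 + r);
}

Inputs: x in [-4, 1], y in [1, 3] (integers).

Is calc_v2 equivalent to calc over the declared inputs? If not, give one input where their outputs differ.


The two versions differ — the changes include arithmetic usage differs, plus min/max/abs usage differs, plus constant usage differs, plus boolean connective usage differs, plus statement counts differ, plus local variable names differ, plus comparison usage differs.
Tracing x=-3, y=1: calc: r becomes 4; next (((x * 7) <= (r - x)) || ((-1 + 3) < (r + x))) evaluates to true; next r becomes -7; next final value -12 | calc_v2: r becomes 4; next (((x * 7) <= (r - x)) || (!(2 >= (r + x)))) evaluates to true; next t becomes -7; next r becomes -7; next final value -12 — matching result -12.
Checked all 18 inputs in the declared domain: the outputs agree on every one.
verdict: equivalent


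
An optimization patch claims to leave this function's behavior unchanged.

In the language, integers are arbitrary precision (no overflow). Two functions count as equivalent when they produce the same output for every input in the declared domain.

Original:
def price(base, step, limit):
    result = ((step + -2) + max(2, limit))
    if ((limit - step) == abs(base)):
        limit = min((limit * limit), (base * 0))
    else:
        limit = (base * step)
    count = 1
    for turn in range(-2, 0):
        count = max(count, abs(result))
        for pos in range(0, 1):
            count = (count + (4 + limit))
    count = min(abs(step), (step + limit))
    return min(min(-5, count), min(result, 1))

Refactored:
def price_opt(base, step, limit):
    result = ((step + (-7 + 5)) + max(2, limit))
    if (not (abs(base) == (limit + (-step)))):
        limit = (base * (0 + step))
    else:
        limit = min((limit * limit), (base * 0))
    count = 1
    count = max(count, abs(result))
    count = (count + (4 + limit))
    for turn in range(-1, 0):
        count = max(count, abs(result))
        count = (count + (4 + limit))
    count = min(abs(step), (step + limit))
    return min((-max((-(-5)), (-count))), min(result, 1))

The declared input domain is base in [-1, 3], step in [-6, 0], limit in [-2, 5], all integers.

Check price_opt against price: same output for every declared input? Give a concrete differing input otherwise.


Side by side, the visible changes include: min/max/abs usage differs, local variable names differ, boolean connective usage differs, loop structure differs, constant usage differs, statement counts differ, arithmetic usage differs.
Tracing base=3, step=-2, limit=0: price: result := -2 | ((limit - step) == abs(base)): false | limit := -6 | count := 1 | iter turn=-2: | count := 2 | iter pos=0: | count := 0 | iter turn=-1: | count := 2 | iter pos=0: | count := 0 | count := -8 | result -8 | price_opt: result := -2 | (not (abs(base) == (limit + (-step)))): true | limit := -6 | count := 1 | count := 2 | count := 0 | iter turn=-1: | count := 2 | count := 0 | count := -8 | result -8 — matching result -8.
Sweeping the whole domain (280 inputs) finds no disagreement.
verdict: equivalent


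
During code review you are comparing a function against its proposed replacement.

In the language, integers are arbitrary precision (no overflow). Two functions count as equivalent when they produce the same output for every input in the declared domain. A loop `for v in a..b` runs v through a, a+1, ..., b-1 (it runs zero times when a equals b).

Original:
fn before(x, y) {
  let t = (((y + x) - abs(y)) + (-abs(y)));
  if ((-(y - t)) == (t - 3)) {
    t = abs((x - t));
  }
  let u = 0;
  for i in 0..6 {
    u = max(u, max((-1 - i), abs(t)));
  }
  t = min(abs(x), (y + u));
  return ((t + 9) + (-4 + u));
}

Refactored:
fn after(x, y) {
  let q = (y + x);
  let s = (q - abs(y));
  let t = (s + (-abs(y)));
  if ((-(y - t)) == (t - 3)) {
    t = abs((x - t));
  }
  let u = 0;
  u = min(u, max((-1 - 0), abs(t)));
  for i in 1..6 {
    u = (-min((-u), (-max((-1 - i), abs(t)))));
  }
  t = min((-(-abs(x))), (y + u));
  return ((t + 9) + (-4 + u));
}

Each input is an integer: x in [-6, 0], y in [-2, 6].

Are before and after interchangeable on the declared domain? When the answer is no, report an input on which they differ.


Equivalent. There is a behavioral-looking edit here, yet the outcome never shifts on this domain.
Sweeping the whole domain (63 inputs) finds no disagreement.
One worked example (x=0, y=0) — before: t becomes 0; next ((-(y - t)) == (t - 3)) evaluates to false; next u becomes 0; next at i=0:; next u becomes 0; next at i=1:; next u becomes 0; next at i=2:; next u becomes 0; next at i=3:; next u becomes 0; next at i=4:; next u becomes 0; next at i=5:; next u becomes 0; next t becomes 0; next final value 5; after: q becomes 0; next s becomes 0; next t becomes 0; next ((-(y - t)) == (t - 3)) evaluates to false; next u becomes 0; next u becomes 0; next at i=1:; next u becomes 0; next at i=2:; next u becomes 0; next at i=3:; next u becomes 0; next at i=4:; next u becomes 0; next at i=5:; next u becomes 0; next t becomes 0; next final value 5; agreement on 5.
verdict: equivalent


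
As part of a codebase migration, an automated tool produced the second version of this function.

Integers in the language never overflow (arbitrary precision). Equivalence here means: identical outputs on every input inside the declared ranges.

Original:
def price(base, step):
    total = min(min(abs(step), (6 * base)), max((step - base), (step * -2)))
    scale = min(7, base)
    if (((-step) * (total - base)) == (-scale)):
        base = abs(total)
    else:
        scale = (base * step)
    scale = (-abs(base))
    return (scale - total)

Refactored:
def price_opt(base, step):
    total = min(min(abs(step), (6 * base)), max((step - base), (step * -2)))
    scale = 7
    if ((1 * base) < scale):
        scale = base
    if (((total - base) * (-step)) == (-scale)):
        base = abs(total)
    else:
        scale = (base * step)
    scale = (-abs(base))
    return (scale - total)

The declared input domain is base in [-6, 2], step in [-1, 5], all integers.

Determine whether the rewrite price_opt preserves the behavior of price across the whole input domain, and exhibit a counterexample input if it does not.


Reading the diff, among the changes: branching structure differs, statement counts differ, comparison usage differs, min/max/abs usage differs, constant usage differs, arithmetic usage differs.
One worked example (base=-4, step=1) — price: total = -24; scale = -4; (((-step) * (total - base)) == (-scale)) -> false; scale = -4; scale = -4; return 20; price_opt: total = -24; scale = 7; ((1 * base) < scale) -> true; scale = -4; (((total - base) * (-step)) == (-scale)) -> false; scale = -4; scale = -4; return 20; agreement on 20.
Checked all 63 inputs in the declared domain: the outputs agree on every one.
verdict: equivalent


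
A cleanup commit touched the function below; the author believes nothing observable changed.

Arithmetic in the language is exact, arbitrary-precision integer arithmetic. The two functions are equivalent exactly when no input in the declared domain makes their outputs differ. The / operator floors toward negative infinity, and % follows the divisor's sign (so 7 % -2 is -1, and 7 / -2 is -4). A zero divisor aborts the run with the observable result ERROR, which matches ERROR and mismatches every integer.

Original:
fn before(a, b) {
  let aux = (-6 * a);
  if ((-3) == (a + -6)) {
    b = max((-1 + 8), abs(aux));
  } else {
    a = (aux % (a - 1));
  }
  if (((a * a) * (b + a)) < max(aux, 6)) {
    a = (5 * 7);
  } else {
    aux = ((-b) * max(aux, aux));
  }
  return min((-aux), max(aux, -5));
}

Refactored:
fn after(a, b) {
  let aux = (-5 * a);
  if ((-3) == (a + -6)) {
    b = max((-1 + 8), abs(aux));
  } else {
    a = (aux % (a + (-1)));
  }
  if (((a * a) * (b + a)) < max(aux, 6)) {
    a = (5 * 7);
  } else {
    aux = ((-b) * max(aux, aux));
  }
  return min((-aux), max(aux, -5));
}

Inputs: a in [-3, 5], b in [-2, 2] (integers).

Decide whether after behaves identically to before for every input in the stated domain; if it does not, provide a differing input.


Not equivalent: a=-3, b=-2 separates them (-18 vs -15).
before: aux := 18 | ((-3) == (a + -6)): false | a := -2 | (((a * a) * (b + a)) < max(aux, 6)): true | a := 35 | result -18
after: aux := 15 | ((-3) == (a + -6)): false | a := -1 | (((a * a) * (b + a)) < max(aux, 6)): true | a := 35 | result -15
verdict: not equivalent; witness: a=-3, b=-2


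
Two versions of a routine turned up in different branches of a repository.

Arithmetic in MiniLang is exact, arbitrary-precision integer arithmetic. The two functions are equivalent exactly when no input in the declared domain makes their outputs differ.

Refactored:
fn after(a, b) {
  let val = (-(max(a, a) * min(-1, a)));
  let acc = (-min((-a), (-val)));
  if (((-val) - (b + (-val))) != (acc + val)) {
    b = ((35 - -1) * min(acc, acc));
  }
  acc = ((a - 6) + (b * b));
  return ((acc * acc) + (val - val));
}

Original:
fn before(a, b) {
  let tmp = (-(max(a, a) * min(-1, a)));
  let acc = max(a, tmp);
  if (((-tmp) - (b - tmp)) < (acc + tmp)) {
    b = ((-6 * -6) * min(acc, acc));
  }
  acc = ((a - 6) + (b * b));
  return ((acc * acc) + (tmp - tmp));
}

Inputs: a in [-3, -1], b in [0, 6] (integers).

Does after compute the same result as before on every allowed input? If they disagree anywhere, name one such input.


Try a=-3, b=0.
before: tmp=-9, then acc=-3, then (((-tmp) - (b - tmp)) < (acc + tmp)) is false, then acc=-9, then returns 81
after: val=-9, then acc=-3, then (((-val) - (b + (-val))) != (acc + val)) is true, then b=-108, then acc=11655, then returns 135839025
81 against 135839025: the behavior changed.
verdict: not equivalent; witness: a=-3, b=0


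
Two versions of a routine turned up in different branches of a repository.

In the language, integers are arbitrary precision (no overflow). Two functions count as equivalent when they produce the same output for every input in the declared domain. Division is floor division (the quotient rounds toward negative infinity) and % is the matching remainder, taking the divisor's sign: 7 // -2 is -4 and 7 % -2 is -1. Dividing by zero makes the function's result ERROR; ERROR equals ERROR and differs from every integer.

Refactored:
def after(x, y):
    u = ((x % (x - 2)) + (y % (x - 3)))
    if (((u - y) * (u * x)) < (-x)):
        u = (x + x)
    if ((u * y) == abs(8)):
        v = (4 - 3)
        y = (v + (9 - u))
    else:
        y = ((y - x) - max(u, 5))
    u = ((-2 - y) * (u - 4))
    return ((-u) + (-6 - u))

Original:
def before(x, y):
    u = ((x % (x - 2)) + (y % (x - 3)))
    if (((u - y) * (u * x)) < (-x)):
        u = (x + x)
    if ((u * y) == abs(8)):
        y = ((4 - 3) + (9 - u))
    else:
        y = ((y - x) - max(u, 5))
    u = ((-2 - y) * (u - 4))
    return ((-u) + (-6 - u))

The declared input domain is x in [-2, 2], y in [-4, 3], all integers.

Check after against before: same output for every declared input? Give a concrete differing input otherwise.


Differences: local variable names differ, statement counts differ — yet all 40 inputs agree.
verdict: equivalent


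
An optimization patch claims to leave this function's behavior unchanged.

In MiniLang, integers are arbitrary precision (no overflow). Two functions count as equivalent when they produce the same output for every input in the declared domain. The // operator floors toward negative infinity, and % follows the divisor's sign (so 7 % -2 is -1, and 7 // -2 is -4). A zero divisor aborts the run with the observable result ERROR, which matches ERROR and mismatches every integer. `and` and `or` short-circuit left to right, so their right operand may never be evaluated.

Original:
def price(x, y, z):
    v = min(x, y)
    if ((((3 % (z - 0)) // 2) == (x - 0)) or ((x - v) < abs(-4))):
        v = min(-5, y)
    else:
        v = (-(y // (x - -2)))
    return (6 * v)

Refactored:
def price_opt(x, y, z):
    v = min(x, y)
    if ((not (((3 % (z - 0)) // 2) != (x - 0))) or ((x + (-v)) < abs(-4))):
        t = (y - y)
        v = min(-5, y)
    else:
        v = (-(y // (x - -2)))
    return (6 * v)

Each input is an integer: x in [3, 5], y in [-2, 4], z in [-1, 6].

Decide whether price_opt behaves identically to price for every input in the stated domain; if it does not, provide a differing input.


Comparing the listings, the differences include: boolean connective usage differs, and comparison usage differs, and statement counts differ, and local variable names differ, and arithmetic usage differs.
Tracing x=4, y=1, z=3: price: v := 1 | ((((3 % (z - 0)) // 2) == (x - 0)) or ((x - v) < abs(-4))): true | v := -5 | result -30 | price_opt: v := 1 | ((not (((3 % (z - 0)) // 2) != (x - 0))) or ((x + (-v)) < abs(-4))): true | t := 0 | v := -5 | result -30 — matching result -30.
Checked all 168 inputs in the declared domain: the outputs agree on every one.
verdict: equivalent


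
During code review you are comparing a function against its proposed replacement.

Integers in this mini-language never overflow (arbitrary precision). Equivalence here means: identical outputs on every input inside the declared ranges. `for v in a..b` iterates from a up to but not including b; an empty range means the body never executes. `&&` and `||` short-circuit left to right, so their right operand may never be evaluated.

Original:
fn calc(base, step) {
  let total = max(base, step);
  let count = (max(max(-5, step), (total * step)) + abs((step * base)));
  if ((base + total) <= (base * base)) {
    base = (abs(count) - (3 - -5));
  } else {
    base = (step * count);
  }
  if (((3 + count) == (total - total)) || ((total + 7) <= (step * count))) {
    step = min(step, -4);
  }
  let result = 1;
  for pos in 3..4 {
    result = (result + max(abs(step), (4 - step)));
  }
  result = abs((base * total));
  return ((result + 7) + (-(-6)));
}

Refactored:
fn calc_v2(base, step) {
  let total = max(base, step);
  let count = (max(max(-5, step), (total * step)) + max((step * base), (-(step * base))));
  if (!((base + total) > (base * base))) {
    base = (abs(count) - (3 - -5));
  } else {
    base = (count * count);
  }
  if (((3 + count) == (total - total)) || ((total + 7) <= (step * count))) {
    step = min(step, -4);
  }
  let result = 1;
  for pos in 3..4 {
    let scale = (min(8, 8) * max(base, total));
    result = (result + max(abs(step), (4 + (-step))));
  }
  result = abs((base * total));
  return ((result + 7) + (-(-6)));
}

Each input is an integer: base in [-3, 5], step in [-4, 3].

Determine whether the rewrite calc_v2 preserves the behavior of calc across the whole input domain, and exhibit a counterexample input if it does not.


Evaluate both at base=-1, step=3.
calc: total becomes 3; next count becomes 12; next ((base + total) <= (base * base)) evaluates to false; next base becomes 36; next (((3 + count) == (total - total)) || ((total + 7) <= (step * count))) evaluates to true; next step becomes -4; next result becomes 1; next at pos=3:; next result becomes 9; next result becomes 108; next final value 121
calc_v2: total becomes 3; next count becomes 12; next (!((base + total) > (base * base))) evaluates to false; next base becomes 144; next (((3 + count) == (total - total)) || ((total + 7) <= (step * count))) evaluates to true; next step becomes -4; next result becomes 1; next at pos=3:; next scale becomes 1152; next result becomes 9; next result becomes 432; next final value 445
121 vs 445 — the two versions disagree here.
verdict: not equivalent; witness: base=-1, step=3


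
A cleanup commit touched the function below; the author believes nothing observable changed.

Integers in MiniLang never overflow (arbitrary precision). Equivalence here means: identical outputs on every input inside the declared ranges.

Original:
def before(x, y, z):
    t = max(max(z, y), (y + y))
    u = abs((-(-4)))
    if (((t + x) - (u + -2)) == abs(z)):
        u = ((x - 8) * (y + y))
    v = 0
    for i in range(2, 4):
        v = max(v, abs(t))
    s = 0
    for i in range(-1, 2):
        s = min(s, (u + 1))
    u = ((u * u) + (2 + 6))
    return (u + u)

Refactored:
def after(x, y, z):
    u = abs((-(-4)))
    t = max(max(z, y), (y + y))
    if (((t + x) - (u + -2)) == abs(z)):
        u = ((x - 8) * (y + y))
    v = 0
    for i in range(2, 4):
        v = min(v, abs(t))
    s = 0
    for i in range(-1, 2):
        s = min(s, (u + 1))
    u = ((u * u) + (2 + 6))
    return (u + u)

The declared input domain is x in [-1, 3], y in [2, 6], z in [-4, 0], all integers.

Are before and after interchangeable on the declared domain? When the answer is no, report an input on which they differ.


Equivalent. The edit looks behavioral (`max(v, abs(t))` became `min(v, abs(t))`), but over these ranges it never changes the outcome.
Across all 125 domain points the two functions coincide.
Tracing x=3, y=3, z=-2: before: t := 6 | u := 4 | (((t + x) - (u + -2)) == abs(z)): false | v := 0 | iter i=2: | v := 6 | iter i=3: | v := 6 | s := 0 | iter i=-1: | s := 0 | iter i=0: | s := 0 | iter i=1: | s := 0 | u := 24 | result 48 | after: u := 4 | t := 6 | (((t + x) - (u + -2)) == abs(z)): false | v := 0 | iter i=2: | v := 0 | iter i=3: | v := 0 | s := 0 | iter i=-1: | s := 0 | iter i=0: | s := 0 | iter i=1: | s := 0 | u := 24 | result 48 — matching result 48.
verdict: equivalent


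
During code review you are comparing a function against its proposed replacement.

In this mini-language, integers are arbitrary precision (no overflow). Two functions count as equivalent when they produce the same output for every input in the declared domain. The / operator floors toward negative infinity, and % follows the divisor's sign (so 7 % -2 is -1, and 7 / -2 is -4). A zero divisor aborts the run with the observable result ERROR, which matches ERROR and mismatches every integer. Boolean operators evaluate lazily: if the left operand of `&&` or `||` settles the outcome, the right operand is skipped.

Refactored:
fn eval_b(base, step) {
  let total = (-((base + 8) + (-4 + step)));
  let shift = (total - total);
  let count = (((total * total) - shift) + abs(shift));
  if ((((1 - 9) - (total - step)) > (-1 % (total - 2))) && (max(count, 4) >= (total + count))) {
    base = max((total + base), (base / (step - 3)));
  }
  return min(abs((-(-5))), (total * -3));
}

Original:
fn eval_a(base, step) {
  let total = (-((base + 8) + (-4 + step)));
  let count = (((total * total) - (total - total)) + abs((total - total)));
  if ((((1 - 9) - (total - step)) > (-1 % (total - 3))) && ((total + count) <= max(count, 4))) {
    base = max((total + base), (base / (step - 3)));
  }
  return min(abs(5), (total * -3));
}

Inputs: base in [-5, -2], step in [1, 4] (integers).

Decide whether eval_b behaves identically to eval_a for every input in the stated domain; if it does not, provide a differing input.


Although `3` became `2`, no input in the stated domain can expose it.
Tracing base=-2, step=4: eval_a: total := -6 | count := 36 | ((((1 - 9) - (total - step)) > (-1 % (total - 3))) && ((total + count) <= max(count, 4))): true | base := -2 | result 5 | eval_b: total := -6 | shift := 0 | count := 36 | ((((1 - 9) - (total - step)) > (-1 % (total - 2))) && (max(count, 4) >= (total + count))): true | base := -2 | result 5 — matching result 5.
Every one of the 16 inputs gives matching results.
verdict: equivalent


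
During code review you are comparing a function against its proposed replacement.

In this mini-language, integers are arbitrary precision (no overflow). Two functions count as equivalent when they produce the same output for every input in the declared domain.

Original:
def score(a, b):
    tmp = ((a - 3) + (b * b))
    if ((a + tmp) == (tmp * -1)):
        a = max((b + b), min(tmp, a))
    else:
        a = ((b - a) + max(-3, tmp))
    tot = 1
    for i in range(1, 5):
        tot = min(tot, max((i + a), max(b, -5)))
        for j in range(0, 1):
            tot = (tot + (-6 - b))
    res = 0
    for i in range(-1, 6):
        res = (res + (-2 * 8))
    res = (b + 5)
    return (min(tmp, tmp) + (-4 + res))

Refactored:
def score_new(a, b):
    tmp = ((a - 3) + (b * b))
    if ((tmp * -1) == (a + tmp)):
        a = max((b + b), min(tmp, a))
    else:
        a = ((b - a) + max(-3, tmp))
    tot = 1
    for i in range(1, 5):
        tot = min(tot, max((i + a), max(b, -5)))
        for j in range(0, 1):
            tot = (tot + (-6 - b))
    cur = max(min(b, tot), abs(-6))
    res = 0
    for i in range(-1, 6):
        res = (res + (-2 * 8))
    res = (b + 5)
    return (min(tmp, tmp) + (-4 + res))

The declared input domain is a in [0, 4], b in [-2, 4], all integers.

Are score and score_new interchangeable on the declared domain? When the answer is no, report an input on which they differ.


Although local variable names differ; min/max/abs usage differs; constant usage differs; statement counts differ, 35/35 inputs agree.
verdict: equivalent


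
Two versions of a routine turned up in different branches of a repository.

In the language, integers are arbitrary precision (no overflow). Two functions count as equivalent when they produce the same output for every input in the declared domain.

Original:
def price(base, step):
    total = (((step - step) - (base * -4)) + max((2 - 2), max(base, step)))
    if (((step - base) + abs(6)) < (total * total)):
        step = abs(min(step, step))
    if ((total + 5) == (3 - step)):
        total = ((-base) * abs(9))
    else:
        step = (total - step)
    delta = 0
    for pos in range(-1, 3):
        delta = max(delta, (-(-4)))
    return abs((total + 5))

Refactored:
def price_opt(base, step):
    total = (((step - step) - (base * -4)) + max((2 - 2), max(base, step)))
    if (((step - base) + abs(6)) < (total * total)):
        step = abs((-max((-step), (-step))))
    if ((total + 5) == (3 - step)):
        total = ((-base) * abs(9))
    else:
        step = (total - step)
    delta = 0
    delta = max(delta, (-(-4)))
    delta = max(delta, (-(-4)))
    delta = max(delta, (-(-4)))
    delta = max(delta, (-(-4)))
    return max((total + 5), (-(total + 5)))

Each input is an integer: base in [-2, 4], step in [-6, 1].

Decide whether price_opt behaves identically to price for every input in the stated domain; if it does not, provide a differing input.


The two are interchangeable: local variable names differ; and min/max/abs usage differs; and constant usage differs; and arithmetic usage differs; and statement counts differ; and loop structure differs, and every declared input agrees.
One worked example (base=2, step=0) — price: total=10, then (((step - base) + abs(6)) < (total * total)) is true, then step=0, then ((total + 5) == (3 - step)) is false, then step=10, then delta=0, then (pos=-1), then delta=4, then (pos=0), then delta=4, then (pos=1), then delta=4, then (pos=2), then delta=4, then returns 15; price_opt: total=10, then (((step - base) + abs(6)) < (total * total)) is true, then step=0, then ((total + 5) == (3 - step)) is false, then step=10, then delta=0, then delta=4, then delta=4, then delta=4, then delta=4, then returns 15; agreement on 15.
Sweeping the whole domain (56 inputs) finds no disagreement.
verdict: equivalent


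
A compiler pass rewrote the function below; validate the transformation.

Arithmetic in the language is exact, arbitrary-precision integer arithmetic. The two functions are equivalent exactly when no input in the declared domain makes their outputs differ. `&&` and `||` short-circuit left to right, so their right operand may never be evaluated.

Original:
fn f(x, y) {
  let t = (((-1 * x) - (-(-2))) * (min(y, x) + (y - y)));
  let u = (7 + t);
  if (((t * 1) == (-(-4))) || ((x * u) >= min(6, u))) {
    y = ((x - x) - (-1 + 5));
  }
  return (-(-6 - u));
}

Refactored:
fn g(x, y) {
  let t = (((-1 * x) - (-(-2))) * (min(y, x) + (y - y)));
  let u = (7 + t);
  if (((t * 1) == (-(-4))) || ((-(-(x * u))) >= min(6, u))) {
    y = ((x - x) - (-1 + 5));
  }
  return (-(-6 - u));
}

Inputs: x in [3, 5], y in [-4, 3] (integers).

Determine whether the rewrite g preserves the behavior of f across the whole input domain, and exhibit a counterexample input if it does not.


Comparing the listings, the differences include: same computation, different form.
Tracing x=5, y=2: f: t := -14 | u := -7 | (((t * 1) == (-(-4))) || ((x * u) >= min(6, u))): false | result -1 | g: t := -14 | u := -7 | (((t * 1) == (-(-4))) || ((-(-(x * u))) >= min(6, u))): false | result -1 — matching result -1.
Checked all 24 inputs in the declared domain: the outputs agree on every one.
verdict: equivalent


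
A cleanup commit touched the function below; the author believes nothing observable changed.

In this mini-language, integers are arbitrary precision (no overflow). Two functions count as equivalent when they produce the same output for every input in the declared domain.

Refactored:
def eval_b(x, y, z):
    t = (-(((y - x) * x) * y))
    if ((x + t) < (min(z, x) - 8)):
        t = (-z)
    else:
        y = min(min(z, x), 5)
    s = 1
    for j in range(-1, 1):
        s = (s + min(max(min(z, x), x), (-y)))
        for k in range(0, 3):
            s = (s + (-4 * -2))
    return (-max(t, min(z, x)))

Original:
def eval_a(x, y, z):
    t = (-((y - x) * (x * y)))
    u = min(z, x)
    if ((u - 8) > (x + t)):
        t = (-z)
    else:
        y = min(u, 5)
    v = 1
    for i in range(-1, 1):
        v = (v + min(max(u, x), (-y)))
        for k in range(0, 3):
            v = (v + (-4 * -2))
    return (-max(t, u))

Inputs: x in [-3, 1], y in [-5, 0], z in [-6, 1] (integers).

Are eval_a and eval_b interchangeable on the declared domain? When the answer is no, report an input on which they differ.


Behavior is preserved: although local variable names differ; min/max/abs usage differs; comparison usage differs; statement counts differ, the outputs never diverge.
As a probe, take x=-2, y=-3, z=-2: eval_a runs t=6, then u=-2, then ((u - 8) > (x + t)) is false, then y=-2, then v=1, then (i=-1), then v=-1, then (k=0), then v=7, then (k=1), then v=15, then (k=2), then v=23, then (i=0), then v=21, then (k=0), then v=29, then (k=1), then v=37, then (k=2), then v=45, then returns -6; eval_b runs t=6, then ((x + t) < (min(z, x) - 8)) is false, then y=-2, then s=1, then (j=-1), then s=-1, then (k=0), then s=7, then (k=1), then s=15, then (k=2), then s=23, then (j=0), then s=21, then (k=0), then s=29, then (k=1), then s=37, then (k=2), then s=45, then returns -6; both end at -6.
Every one of the 240 inputs gives matching results.
verdict: equivalent


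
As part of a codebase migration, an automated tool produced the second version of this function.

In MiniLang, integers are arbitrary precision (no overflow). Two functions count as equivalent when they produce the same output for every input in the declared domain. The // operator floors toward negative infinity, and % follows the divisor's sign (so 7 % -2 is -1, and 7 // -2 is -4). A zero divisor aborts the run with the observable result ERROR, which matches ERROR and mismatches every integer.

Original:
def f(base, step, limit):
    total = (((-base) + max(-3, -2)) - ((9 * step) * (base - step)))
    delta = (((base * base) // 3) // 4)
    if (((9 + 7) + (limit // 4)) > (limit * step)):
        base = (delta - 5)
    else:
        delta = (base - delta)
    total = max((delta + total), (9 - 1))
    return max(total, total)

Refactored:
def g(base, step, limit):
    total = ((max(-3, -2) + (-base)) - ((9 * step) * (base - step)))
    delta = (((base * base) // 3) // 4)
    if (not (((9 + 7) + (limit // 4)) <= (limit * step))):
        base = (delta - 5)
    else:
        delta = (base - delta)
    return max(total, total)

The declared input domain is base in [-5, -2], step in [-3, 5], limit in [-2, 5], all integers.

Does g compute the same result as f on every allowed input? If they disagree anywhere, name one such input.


Run the pair on base=-5, step=-3, limit=-2.
f: total becomes -51; next delta becomes 2; next (((9 + 7) + (limit // 4)) > (limit * step)) evaluates to true; next base becomes -3; next total becomes 8; next final value 8
g: total becomes -51; next delta becomes 2; next (not (((9 + 7) + (limit // 4)) <= (limit * step))) evaluates to true; next base becomes -3; next final value -51
8 against -51: the behavior changed.
verdict: not equivalent; witness: base=-5, step=-3, limit=-2


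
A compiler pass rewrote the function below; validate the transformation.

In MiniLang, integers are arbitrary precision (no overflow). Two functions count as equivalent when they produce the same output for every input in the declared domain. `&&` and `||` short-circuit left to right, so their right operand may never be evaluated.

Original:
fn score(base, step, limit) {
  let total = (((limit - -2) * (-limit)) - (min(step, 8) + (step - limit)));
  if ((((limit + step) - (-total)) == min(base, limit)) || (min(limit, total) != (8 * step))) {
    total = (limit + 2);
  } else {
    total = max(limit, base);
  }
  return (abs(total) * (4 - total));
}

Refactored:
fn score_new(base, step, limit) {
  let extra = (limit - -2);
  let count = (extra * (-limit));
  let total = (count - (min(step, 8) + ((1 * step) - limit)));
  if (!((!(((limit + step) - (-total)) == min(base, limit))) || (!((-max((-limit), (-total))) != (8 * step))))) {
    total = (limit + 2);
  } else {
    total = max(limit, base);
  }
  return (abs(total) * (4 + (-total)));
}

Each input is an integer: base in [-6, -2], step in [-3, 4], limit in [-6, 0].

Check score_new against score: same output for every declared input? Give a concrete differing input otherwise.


At base=-6, step=-3, limit=-5: score gives 21, score_new gives 45.
verdict: not equivalent; witness: base=-6, step=-3, limit=-5


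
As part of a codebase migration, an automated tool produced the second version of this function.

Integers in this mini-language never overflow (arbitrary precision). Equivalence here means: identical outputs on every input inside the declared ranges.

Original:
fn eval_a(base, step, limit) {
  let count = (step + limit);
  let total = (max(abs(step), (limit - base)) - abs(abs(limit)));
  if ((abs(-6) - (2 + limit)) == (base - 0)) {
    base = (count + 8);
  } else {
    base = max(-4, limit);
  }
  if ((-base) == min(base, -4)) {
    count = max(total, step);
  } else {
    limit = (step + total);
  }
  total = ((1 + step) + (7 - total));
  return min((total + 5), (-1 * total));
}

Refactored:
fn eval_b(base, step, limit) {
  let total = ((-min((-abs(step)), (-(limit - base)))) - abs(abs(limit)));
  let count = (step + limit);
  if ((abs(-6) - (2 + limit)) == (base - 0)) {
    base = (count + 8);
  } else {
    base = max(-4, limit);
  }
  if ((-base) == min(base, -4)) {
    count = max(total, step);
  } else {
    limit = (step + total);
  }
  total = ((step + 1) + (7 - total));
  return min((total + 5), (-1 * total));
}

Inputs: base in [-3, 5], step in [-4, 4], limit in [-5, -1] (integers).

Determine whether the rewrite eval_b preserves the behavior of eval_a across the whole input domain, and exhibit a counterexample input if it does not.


Comparing the listings, the differences include: min/max/abs usage differs.
Tracing base=-1, step=0, limit=-3: eval_a: count=-3, then total=-3, then ((abs(-6) - (2 + limit)) == (base - 0)) is false, then base=-3, then ((-base) == min(base, -4)) is false, then limit=-3, then total=11, then returns -11 | eval_b: total=-3, then count=-3, then ((abs(-6) - (2 + limit)) == (base - 0)) is false, then base=-3, then ((-base) == min(base, -4)) is false, then limit=-3, then total=11, then returns -11 — matching result -11.
An exhaustive pass over the 405 declared inputs shows identical outputs.
verdict: equivalent
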